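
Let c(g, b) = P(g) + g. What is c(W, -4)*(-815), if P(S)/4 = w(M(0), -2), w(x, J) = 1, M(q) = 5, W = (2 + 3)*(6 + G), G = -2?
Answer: -19560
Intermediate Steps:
W = 20 (W = (2 + 3)*(6 - 2) = 5*4 = 20)
P(S) = 4 (P(S) = 4*1 = 4)
c(g, b) = 4 + g
c(W, -4)*(-815) = (4 + 20)*(-815) = 24*(-815) = -19560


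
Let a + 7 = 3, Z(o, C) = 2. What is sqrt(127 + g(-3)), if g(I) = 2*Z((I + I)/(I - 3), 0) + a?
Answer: sqrt(127) ≈ 11.269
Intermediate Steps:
a = -4 (a = -7 + 3 = -4)
g(I) = 0 (g(I) = 2*2 - 4 = 4 - 4 = 0)
sqrt(127 + g(-3)) = sqrt(127 + 0) = sqrt(127)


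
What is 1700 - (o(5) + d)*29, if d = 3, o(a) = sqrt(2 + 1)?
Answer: 1613 - 29*sqrt(3) ≈ 1562.8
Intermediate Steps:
o(a) = sqrt(3)
1700 - (o(5) + d)*29 = 1700 - (sqrt(3) + 3)*29 = 1700 - (3 + sqrt(3))*29 = 1700 - (87 + 29*sqrt(3)) = 1700 + (-87 - 29*sqrt(3)) = 1613 - 29*sqrt(3)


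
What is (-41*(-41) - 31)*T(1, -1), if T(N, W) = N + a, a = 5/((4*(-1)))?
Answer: -825/2 ≈ -412.50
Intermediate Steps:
a = -5/4 (a = 5/(-4) = 5*(-¼) = -5/4 ≈ -1.2500)
T(N, W) = -5/4 + N (T(N, W) = N - 5/4 = -5/4 + N)
(-41*(-41) - 31)*T(1, -1) = (-41*(-41) - 31)*(-5/4 + 1) = (1681 - 31)*(-¼) = 1650*(-¼) = -825/2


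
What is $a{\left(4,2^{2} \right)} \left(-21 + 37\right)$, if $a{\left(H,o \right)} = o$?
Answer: $64$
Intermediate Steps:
$a{\left(4,2^{2} \right)} \left(-21 + 37\right) = 2^{2} \left(-21 + 37\right) = 4 \cdot 16 = 64$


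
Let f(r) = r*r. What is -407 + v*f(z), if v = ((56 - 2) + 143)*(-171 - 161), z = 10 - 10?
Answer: -407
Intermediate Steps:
z = 0
f(r) = r²
v = -65404 (v = (54 + 143)*(-332) = 197*(-332) = -65404)
-407 + v*f(z) = -407 - 65404*0² = -407 - 65404*0 = -407 + 0 = -407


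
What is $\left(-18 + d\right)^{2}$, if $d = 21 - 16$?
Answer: $169$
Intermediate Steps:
$d = 5$ ($d = 21 - 16 = 5$)
$\left(-18 + d\right)^{2} = \left(-18 + 5\right)^{2} = \left(-13\right)^{2} = 169$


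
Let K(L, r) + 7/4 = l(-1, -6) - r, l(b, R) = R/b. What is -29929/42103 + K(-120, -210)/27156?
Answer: -3214925425/4573396272 ≈ -0.70296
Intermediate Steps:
K(L, r) = 17/4 - r (K(L, r) = -7/4 + (-6/(-1) - r) = -7/4 + (-6*(-1) - r) = -7/4 + (6 - r) = 17/4 - r)
-29929/42103 + K(-120, -210)/27156 = -29929/42103 + (17/4 - 1*(-210))/27156 = -29929*1/42103 + (17/4 + 210)*(1/27156) = -29929/42103 + (857/4)*(1/27156) = -29929/42103 + 857/108624 = -3214925425/4573396272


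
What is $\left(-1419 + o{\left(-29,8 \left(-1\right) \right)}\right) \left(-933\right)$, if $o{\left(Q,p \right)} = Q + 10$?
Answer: $1341654$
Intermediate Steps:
$o{\left(Q,p \right)} = 10 + Q$
$\left(-1419 + o{\left(-29,8 \left(-1\right) \right)}\right) \left(-933\right) = \left(-1419 + \left(10 - 29\right)\right) \left(-933\right) = \left(-1419 - 19\right) \left(-933\right) = \left(-1438\right) \left(-933\right) = 1341654$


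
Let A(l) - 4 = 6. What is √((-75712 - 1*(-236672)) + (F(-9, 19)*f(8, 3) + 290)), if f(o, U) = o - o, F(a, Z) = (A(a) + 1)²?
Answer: 25*√258 ≈ 401.56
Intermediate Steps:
A(l) = 10 (A(l) = 4 + 6 = 10)
F(a, Z) = 121 (F(a, Z) = (10 + 1)² = 11² = 121)
f(o, U) = 0
√((-75712 - 1*(-236672)) + (F(-9, 19)*f(8, 3) + 290)) = √((-75712 - 1*(-236672)) + (121*0 + 290)) = √((-75712 + 236672) + (0 + 290)) = √(160960 + 290) = √161250 = 25*√258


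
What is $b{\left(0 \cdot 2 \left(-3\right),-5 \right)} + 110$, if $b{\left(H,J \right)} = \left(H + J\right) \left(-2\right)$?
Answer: $120$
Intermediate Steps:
$b{\left(H,J \right)} = - 2 H - 2 J$
$b{\left(0 \cdot 2 \left(-3\right),-5 \right)} + 110 = \left(- 2 \cdot 0 \cdot 2 \left(-3\right) - -10\right) + 110 = \left(- 2 \cdot 0 \left(-3\right) + 10\right) + 110 = \left(\left(-2\right) 0 + 10\right) + 110 = \left(0 + 10\right) + 110 = 10 + 110 = 120$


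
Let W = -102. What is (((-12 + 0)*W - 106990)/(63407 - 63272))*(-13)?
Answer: 1374958/135 ≈ 10185.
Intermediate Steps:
(((-12 + 0)*W - 106990)/(63407 - 63272))*(-13) = (((-12 + 0)*(-102) - 106990)/(63407 - 63272))*(-13) = ((-12*(-102) - 106990)/135)*(-13) = ((1224 - 106990)*(1/135))*(-13) = -105766*1/135*(-13) = -105766/135*(-13) = 1374958/135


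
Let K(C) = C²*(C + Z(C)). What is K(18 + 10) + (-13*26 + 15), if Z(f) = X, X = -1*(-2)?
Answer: 23197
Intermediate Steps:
X = 2
Z(f) = 2
K(C) = C²*(2 + C) (K(C) = C²*(C + 2) = C²*(2 + C))
K(18 + 10) + (-13*26 + 15) = (18 + 10)²*(2 + (18 + 10)) + (-13*26 + 15) = 28²*(2 + 28) + (-338 + 15) = 784*30 - 323 = 23520 - 323 = 23197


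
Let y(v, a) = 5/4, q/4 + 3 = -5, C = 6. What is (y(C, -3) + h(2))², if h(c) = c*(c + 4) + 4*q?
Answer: 210681/16 ≈ 13168.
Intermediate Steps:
q = -32 (q = -12 + 4*(-5) = -12 - 20 = -32)
h(c) = -128 + c*(4 + c) (h(c) = c*(c + 4) + 4*(-32) = c*(4 + c) - 128 = -128 + c*(4 + c))
y(v, a) = 5/4 (y(v, a) = 5*(¼) = 5/4)
(y(C, -3) + h(2))² = (5/4 + (-128 + 2² + 4*2))² = (5/4 + (-128 + 4 + 8))² = (5/4 - 116)² = (-459/4)² = 210681/16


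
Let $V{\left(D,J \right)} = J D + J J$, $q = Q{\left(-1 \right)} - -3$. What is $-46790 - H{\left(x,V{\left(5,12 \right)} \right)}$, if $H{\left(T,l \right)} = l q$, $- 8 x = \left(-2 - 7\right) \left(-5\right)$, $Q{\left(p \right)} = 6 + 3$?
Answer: $-49238$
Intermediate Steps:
$Q{\left(p \right)} = 9$
$q = 12$ ($q = 9 - -3 = 9 + 3 = 12$)
$V{\left(D,J \right)} = J^{2} + D J$ ($V{\left(D,J \right)} = D J + J^{2} = J^{2} + D J$)
$x = - \frac{45}{8}$ ($x = - \frac{\left(-2 - 7\right) \left(-5\right)}{8} = - \frac{\left(-9\right) \left(-5\right)}{8} = \left(- \frac{1}{8}\right) 45 = - \frac{45}{8} \approx -5.625$)
$H{\left(T,l \right)} = 12 l$ ($H{\left(T,l \right)} = l 12 = 12 l$)
$-46790 - H{\left(x,V{\left(5,12 \right)} \right)} = -46790 - 12 \cdot 12 \left(5 + 12\right) = -46790 - 12 \cdot 12 \cdot 17 = -46790 - 12 \cdot 204 = -46790 - 2448 = -49238$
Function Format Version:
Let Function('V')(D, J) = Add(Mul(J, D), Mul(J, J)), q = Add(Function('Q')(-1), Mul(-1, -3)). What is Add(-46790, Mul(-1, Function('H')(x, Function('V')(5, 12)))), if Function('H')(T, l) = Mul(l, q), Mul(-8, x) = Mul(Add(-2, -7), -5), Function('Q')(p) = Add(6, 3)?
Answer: -49238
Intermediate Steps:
Function('Q')(p) = 9
q = 12 (q = Add(9, Mul(-1, -3)) = Add(9, 3) = 12)
Function('V')(D, J) = Add(Pow(J, 2), Mul(D, J)) (Function('V')(D, J) = Add(Mul(D, J), Pow(J, 2)) = Add(Pow(J, 2), Mul(D, J)))
x = Rational(-45, 8) (x = Mul(Rational(-1, 8), Mul(Add(-2, -7), -5)) = Mul(Rational(-1, 8), Mul(-9, -5)) = Mul(Rational(-1, 8), 45) = Rational(-45, 8) ≈ -5.6250)
Function('H')(T, l) = Mul(12, l) (Function('H')(T, l) = Mul(l, 12) = Mul(12, l))
Add(-46790, Mul(-1, Function('H')(x, Function('V')(5, 12)))) = Add(-46790, Mul(-1, Mul(12, Mul(12, Add(5, 12))))) = Add(-46790, Mul(-1, Mul(12, Mul(12, 17)))) = Add(-46790, Mul(-1, Mul(12, 204))) = Add(-46790, Mul(-1, 2448)) = Add(-46790, -2448) = -49238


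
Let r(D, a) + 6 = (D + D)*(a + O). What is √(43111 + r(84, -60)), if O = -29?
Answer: √28153 ≈ 167.79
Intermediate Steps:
r(D, a) = -6 + 2*D*(-29 + a) (r(D, a) = -6 + (D + D)*(a - 29) = -6 + (2*D)*(-29 + a) = -6 + 2*D*(-29 + a))
√(43111 + r(84, -60)) = √(43111 + (-6 - 58*84 + 2*84*(-60))) = √(43111 + (-6 - 4872 - 10080)) = √(43111 - 14958) = √28153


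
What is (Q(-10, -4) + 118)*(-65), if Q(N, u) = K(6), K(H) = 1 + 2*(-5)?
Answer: -7085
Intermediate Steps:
K(H) = -9 (K(H) = 1 - 10 = -9)
Q(N, u) = -9
(Q(-10, -4) + 118)*(-65) = (-9 + 118)*(-65) = 109*(-65) = -7085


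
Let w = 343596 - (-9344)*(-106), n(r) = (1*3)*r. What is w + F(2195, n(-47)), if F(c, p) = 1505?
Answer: -645363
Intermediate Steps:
n(r) = 3*r
w = -646868 (w = 343596 - 1*990464 = 343596 - 990464 = -646868)
w + F(2195, n(-47)) = -646868 + 1505 = -645363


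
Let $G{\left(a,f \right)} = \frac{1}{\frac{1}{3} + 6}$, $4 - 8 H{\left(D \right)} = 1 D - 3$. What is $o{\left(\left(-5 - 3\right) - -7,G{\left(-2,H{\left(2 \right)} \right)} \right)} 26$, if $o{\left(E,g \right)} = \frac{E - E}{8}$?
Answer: $0$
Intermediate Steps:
$H{\left(D \right)} = \frac{7}{8} - \frac{D}{8}$ ($H{\left(D \right)} = \frac{1}{2} - \frac{1 D - 3}{8} = \frac{1}{2} - \frac{D - 3}{8} = \frac{1}{2} - \frac{-3 + D}{8} = \frac{1}{2} - \left(- \frac{3}{8} + \frac{D}{8}\right) = \frac{7}{8} - \frac{D}{8}$)
$G{\left(a,f \right)} = \frac{3}{19}$ ($G{\left(a,f \right)} = \frac{1}{\frac{1}{3} + 6} = \frac{1}{\frac{19}{3}} = \frac{3}{19}$)
$o{\left(E,g \right)} = 0$ ($o{\left(E,g \right)} = 0 \cdot \frac{1}{8} = 0$)
$o{\left(\left(-5 - 3\right) - -7,G{\left(-2,H{\left(2 \right)} \right)} \right)} 26 = 0 \cdot 26 = 0$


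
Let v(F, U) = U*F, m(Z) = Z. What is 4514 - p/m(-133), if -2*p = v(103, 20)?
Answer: 599332/133 ≈ 4506.3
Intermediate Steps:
v(F, U) = F*U
p = -1030 (p = -103*20/2 = -1/2*2060 = -1030)
4514 - p/m(-133) = 4514 - (-1030)/(-133) = 4514 - (-1030)*(-1)/133 = 4514 - 1*1030/133 = 4514 - 1030/133 = 599332/133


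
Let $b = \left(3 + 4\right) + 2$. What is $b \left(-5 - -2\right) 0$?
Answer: $0$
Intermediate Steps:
$b = 9$ ($b = 7 + 2 = 9$)
$b \left(-5 - -2\right) 0 = 9 \left(-5 - -2\right) 0 = 9 \left(-5 + 2\right) 0 = 9 \left(-3\right) 0 = \left(-27\right) 0 = 0$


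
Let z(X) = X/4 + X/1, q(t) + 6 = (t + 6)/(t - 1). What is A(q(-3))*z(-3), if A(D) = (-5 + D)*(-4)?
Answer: -705/4 ≈ -176.25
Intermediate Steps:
q(t) = -6 + (6 + t)/(-1 + t) (q(t) = -6 + (t + 6)/(t - 1) = -6 + (6 + t)/(-1 + t))
z(X) = 5*X/4 (z(X) = X*(¼) + X*1 = X/4 + X = 5*X/4)
A(D) = 20 - 4*D
A(q(-3))*z(-3) = (20 - 4*(12 - 5*(-3))/(-1 - 3))*((5/4)*(-3)) = (20 - 4*(12 + 15)/(-4))*(-15/4) = (20 - (-1)*27)*(-15/4) = (20 - 4*(-27/4))*(-15/4) = (20 + 27)*(-15/4) = 47*(-15/4) = -705/4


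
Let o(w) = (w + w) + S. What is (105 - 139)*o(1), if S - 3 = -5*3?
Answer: 340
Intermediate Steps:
S = -12 (S = 3 - 5*3 = 3 - 15 = -12)
o(w) = -12 + 2*w (o(w) = (w + w) - 12 = 2*w - 12 = -12 + 2*w)
(105 - 139)*o(1) = (105 - 139)*(-12 + 2*1) = -34*(-12 + 2) = -34*(-10) = 340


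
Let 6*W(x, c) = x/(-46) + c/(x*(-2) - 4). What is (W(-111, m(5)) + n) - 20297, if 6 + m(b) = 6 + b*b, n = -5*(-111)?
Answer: -296952827/15042 ≈ -19742.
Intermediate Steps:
n = 555
m(b) = b**2 (m(b) = -6 + (6 + b*b) = -6 + (6 + b**2) = b**2)
W(x, c) = -x/276 + c/(6*(-4 - 2*x)) (W(x, c) = (x/(-46) + c/(x*(-2) - 4))/6 = (x*(-1/46) + c/(-2*x - 4))/6 = (-x/46 + c/(-4 - 2*x))/6 = -x/276 + c/(6*(-4 - 2*x)))
(W(-111, m(5)) + n) - 20297 = ((-1*(-111)**2 - 23*5**2 - 2*(-111))/(276*(2 - 111)) + 555) - 20297 = ((1/276)*(-1*12321 - 23*25 + 222)/(-109) + 555) - 20297 = ((1/276)*(-1/109)*(-12321 - 575 + 222) + 555) - 20297 = ((1/276)*(-1/109)*(-12674) + 555) - 20297 = (6337/15042 + 555) - 20297 = 8354647/15042 - 20297 = -296952827/15042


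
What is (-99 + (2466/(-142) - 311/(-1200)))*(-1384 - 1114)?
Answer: 12355506431/42600 ≈ 2.9004e+5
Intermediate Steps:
(-99 + (2466/(-142) - 311/(-1200)))*(-1384 - 1114) = (-99 + (2466*(-1/142) - 311*(-1/1200)))*(-2498) = (-99 + (-1233/71 + 311/1200))*(-2498) = (-99 - 1457519/85200)*(-2498) = -9892319/85200*(-2498) = 12355506431/42600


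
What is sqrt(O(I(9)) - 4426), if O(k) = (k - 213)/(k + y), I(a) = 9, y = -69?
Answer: 9*I*sqrt(1365)/5 ≈ 66.503*I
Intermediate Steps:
O(k) = (-213 + k)/(-69 + k) (O(k) = (k - 213)/(k - 69) = (-213 + k)/(-69 + k))
sqrt(O(I(9)) - 4426) = sqrt((-213 + 9)/(-69 + 9) - 4426) = sqrt(-204/(-60) - 4426) = sqrt(-1/60*(-204) - 4426) = sqrt(17/5 - 4426) = sqrt(-22113/5) = 9*I*sqrt(1365)/5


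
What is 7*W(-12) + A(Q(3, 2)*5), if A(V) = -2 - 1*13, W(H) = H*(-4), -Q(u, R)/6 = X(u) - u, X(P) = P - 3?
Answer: 321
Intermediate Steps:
X(P) = -3 + P
Q(u, R) = 18 (Q(u, R) = -6*((-3 + u) - u) = -6*(-3) = 18)
W(H) = -4*H
A(V) = -15 (A(V) = -2 - 13 = -15)
7*W(-12) + A(Q(3, 2)*5) = 7*(-4*(-12)) - 15 = 7*48 - 15 = 336 - 15 = 321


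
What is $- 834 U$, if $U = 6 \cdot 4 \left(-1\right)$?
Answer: $20016$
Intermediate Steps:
$U = -24$ ($U = 24 \left(-1\right) = -24$)
$- 834 U = \left(-834\right) \left(-24\right) = 20016$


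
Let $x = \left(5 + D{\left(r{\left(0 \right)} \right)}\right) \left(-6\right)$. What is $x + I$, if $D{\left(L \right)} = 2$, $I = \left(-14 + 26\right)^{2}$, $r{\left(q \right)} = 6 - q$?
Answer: $102$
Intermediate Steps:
$I = 144$ ($I = 12^{2} = 144$)
$x = -42$ ($x = \left(5 + 2\right) \left(-6\right) = 7 \left(-6\right) = -42$)
$x + I = -42 + 144 = 102$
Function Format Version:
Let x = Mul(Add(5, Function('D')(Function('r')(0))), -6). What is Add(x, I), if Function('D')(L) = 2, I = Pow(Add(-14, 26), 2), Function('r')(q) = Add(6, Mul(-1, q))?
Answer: 102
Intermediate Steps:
I = 144 (I = Pow(12, 2) = 144)
x = -42 (x = Mul(Add(5, 2), -6) = Mul(7, -6) = -42)
Add(x, I) = Add(-42, 144) = 102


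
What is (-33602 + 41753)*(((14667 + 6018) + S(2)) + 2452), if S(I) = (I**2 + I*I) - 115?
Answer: 187717530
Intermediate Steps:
S(I) = -115 + 2*I**2 (S(I) = (I**2 + I**2) - 115 = 2*I**2 - 115 = -115 + 2*I**2)
(-33602 + 41753)*(((14667 + 6018) + S(2)) + 2452) = (-33602 + 41753)*(((14667 + 6018) + (-115 + 2*2**2)) + 2452) = 8151*((20685 + (-115 + 2*4)) + 2452) = 8151*((20685 + (-115 + 8)) + 2452) = 8151*((20685 - 107) + 2452) = 8151*(20578 + 2452) = 8151*23030 = 187717530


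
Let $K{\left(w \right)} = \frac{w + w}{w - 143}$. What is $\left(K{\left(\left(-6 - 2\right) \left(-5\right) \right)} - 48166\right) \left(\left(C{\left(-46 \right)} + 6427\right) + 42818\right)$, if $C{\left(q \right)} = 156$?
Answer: $- \frac{245087154378}{103} \approx -2.3795 \cdot 10^{9}$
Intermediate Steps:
$K{\left(w \right)} = \frac{2 w}{-143 + w}$
$\left(K{\left(\left(-6 - 2\right) \left(-5\right) \right)} - 48166\right) \left(\left(C{\left(-46 \right)} + 6427\right) + 42818\right) = \left(\frac{2 \left(-6 - 2\right) \left(-5\right)}{-143 + \left(-6 - 2\right) \left(-5\right)} - 48166\right) \left(\left(156 + 6427\right) + 42818\right) = \left(\frac{2 \left(\left(-8\right) \left(-5\right)\right)}{-143 - -40} - 48166\right) \left(6583 + 42818\right) = \left(2 \cdot 40 \frac{1}{-143 + 40} - 48166\right) 49401 = \left(2 \cdot 40 \frac{1}{-103} - 48166\right) 49401 = \left(2 \cdot 40 \left(- \frac{1}{103}\right) - 48166\right) 49401 = \left(- \frac{80}{103} - 48166\right) 49401 = \left(- \frac{4961178}{103}\right) 49401 = - \frac{245087154378}{103}$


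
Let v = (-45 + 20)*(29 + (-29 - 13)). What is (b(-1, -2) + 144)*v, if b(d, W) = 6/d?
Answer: 44850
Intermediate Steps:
v = 325 (v = -25*(29 - 42) = -25*(-13) = 325)
(b(-1, -2) + 144)*v = (6/(-1) + 144)*325 = (6*(-1) + 144)*325 = (-6 + 144)*325 = 138*325 = 44850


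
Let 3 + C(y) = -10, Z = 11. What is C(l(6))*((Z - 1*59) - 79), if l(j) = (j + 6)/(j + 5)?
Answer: 1651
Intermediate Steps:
l(j) = (6 + j)/(5 + j)
C(y) = -13 (C(y) = -3 - 10 = -13)
C(l(6))*((Z - 1*59) - 79) = -13*((11 - 1*59) - 79) = -13*((11 - 59) - 79) = -13*(-48 - 79) = -13*(-127) = 1651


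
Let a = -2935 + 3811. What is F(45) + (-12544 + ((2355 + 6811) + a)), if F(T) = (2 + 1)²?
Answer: -2493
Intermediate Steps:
F(T) = 9 (F(T) = 3² = 9)
a = 876
F(45) + (-12544 + ((2355 + 6811) + a)) = 9 + (-12544 + ((2355 + 6811) + 876)) = 9 + (-12544 + (9166 + 876)) = 9 + (-12544 + 10042) = 9 - 2502 = -2493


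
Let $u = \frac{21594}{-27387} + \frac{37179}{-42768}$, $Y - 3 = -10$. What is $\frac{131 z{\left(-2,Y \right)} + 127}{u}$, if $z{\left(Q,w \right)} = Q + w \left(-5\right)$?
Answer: $- \frac{1429966560}{532717} \approx -2684.3$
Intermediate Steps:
$Y = -7$ ($Y = 3 - 10 = -7$)
$z{\left(Q,w \right)} = Q - 5 w$
$u = - \frac{2663585}{1606704}$ ($u = 21594 \left(- \frac{1}{27387}\right) + 37179 \left(- \frac{1}{42768}\right) = - \frac{7198}{9129} - \frac{153}{176} = - \frac{2663585}{1606704} \approx -1.6578$)
$\frac{131 z{\left(-2,Y \right)} + 127}{u} = \frac{131 \left(-2 - -35\right) + 127}{- \frac{2663585}{1606704}} = \left(131 \left(-2 + 35\right) + 127\right) \left(- \frac{1606704}{2663585}\right) = \left(131 \cdot 33 + 127\right) \left(- \frac{1606704}{2663585}\right) = \left(4323 + 127\right) \left(- \frac{1606704}{2663585}\right) = 4450 \left(- \frac{1606704}{2663585}\right) = - \frac{1429966560}{532717}$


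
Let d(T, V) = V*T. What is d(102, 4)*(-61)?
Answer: -24888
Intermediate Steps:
d(T, V) = T*V
d(102, 4)*(-61) = (102*4)*(-61) = 408*(-61) = -24888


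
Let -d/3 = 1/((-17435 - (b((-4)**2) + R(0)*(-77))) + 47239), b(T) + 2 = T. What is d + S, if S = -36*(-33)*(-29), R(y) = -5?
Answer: -1013061063/29405 ≈ -34452.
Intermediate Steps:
b(T) = -2 + T
S = -34452 (S = 1188*(-29) = -34452)
d = -3/29405 (d = -3/((-17435 - ((-2 + (-4)**2) - 5*(-77))) + 47239) = -3/((-17435 - ((-2 + 16) + 385)) + 47239) = -3/((-17435 - (14 + 385)) + 47239) = -3/((-17435 - 1*399) + 47239) = -3/((-17435 - 399) + 47239) = -3/(-17834 + 47239) = -3/29405 ≈ -0.00010202)
d + S = -3/29405 - 34452 = -1013061063/29405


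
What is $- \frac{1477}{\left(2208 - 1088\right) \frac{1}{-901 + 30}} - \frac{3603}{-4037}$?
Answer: $\frac{742500377}{645920} \approx 1149.5$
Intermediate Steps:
$- \frac{1477}{\left(2208 - 1088\right) \frac{1}{-901 + 30}} - \frac{3603}{-4037} = - \frac{1477}{1120 \frac{1}{-871}} - - \frac{3603}{4037} = - \frac{1477}{1120 \left(- \frac{1}{871}\right)} + \frac{3603}{4037} = - \frac{1477}{- \frac{1120}{871}} + \frac{3603}{4037} = \left(-1477\right) \left(- \frac{871}{1120}\right) + \frac{3603}{4037} = \frac{183781}{160} + \frac{3603}{4037} = \frac{742500377}{645920}$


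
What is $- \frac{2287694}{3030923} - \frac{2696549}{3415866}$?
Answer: $- \frac{15987488537731}{10353226824318} \approx -1.5442$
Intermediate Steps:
$- \frac{2287694}{3030923} - \frac{2696549}{3415866} = - \frac{15987488537731}{10353226824318}$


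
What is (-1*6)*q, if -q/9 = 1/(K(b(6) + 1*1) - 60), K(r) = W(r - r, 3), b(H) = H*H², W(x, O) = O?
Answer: -18/19 ≈ -0.94737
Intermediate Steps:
b(H) = H³
K(r) = 3
q = 3/19 (q = -9/(3 - 60) = -9/(-57) = -9*(-1/57) = 3/19 ≈ 0.15789)
(-1*6)*q = -1*6*(3/19) = -6*3/19 = -18/19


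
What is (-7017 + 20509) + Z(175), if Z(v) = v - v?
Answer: 13492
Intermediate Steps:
Z(v) = 0
(-7017 + 20509) + Z(175) = (-7017 + 20509) + 0 = 13492 + 0 = 13492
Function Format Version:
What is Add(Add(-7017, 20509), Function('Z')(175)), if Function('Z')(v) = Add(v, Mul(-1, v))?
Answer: 13492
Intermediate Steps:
Function('Z')(v) = 0
Add(Add(-7017, 20509), Function('Z')(175)) = Add(Add(-7017, 20509), 0) = Add(13492, 0) = 13492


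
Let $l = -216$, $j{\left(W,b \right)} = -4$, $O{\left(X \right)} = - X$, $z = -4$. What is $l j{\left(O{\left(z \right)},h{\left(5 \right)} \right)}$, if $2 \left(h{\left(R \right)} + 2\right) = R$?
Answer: $864$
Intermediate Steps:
$h{\left(R \right)} = -2 + \frac{R}{2}$
$l j{\left(O{\left(z \right)},h{\left(5 \right)} \right)} = \left(-216\right) \left(-4\right) = 864$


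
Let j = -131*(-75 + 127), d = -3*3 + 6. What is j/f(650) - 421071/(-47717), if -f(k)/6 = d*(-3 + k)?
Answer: 2289372331/277856091 ≈ 8.2394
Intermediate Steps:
d = -3 (d = -9 + 6 = -3)
j = -6812 (j = -131*52 = -6812)
f(k) = -54 + 18*k (f(k) = -(-18)*(-3 + k) = -6*(9 - 3*k) = -54 + 18*k)
j/f(650) - 421071/(-47717) = -6812/(-54 + 18*650) - 421071/(-47717) = -6812/(-54 + 11700) - 421071*(-1/47717) = -6812/11646 + 421071/47717 = -6812*1/11646 + 421071/47717 = -3406/5823 + 421071/47717 = 2289372331/277856091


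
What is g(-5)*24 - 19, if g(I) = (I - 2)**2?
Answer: 1157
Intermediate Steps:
g(I) = (-2 + I)**2
g(-5)*24 - 19 = (-2 - 5)**2*24 - 19 = (-7)**2*24 - 19 = 49*24 - 19 = 1176 - 19 = 1157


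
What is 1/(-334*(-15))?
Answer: 1/5010 ≈ 0.00019960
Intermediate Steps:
1/(-334*(-15)) = 1/5010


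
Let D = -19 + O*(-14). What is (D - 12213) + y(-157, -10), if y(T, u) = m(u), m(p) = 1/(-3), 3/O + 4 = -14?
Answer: -12230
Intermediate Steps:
O = -⅙ (O = 3/(-4 - 14) = 3/(-18) = 3*(-1/18) = -⅙ ≈ -0.16667)
m(p) = -⅓
y(T, u) = -⅓
D = -50/3 (D = -19 - ⅙*(-14) = -19 + 7/3 = -50/3 ≈ -16.667)
(D - 12213) + y(-157, -10) = (-50/3 - 12213) - ⅓ = -36689/3 - ⅓ = -12230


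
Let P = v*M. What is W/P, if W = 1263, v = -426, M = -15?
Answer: 421/2130 ≈ 0.19765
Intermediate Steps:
P = 6390 (P = -426*(-15) = 6390)
W/P = 1263/6390 = 1263*(1/6390) = 421/2130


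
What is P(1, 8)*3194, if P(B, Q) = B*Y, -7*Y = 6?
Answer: -19164/7 ≈ -2737.7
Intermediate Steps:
Y = -6/7 (Y = -⅐*6 = -6/7 ≈ -0.85714)
P(B, Q) = -6*B/7 (P(B, Q) = B*(-6/7) = -6*B/7)
P(1, 8)*3194 = -6/7*1*3194 = -6/7*3194 = -19164/7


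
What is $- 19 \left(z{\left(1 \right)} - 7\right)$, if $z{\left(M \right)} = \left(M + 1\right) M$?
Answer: $95$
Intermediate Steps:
$z{\left(M \right)} = M \left(1 + M\right)$ ($z{\left(M \right)} = \left(1 + M\right) M = M \left(1 + M\right)$)
$- 19 \left(z{\left(1 \right)} - 7\right) = - 19 \left(1 \left(1 + 1\right) - 7\right) = - 19 \left(1 \cdot 2 - 7\right) = - 19 \left(2 - 7\right) = \left(-19\right) \left(-5\right) = 95$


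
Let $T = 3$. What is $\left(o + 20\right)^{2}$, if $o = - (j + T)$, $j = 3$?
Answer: $196$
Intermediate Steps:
$o = -6$ ($o = - (3 + 3) = \left(-1\right) 6 = -6$)
$\left(o + 20\right)^{2} = \left(-6 + 20\right)^{2} = 14^{2} = 196$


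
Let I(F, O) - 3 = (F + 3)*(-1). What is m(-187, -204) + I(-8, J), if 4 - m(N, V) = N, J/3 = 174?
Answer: 199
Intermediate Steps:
J = 522 (J = 3*174 = 522)
I(F, O) = -F (I(F, O) = 3 + (F + 3)*(-1) = 3 + (3 + F)*(-1) = 3 + (-3 - F) = -F)
m(N, V) = 4 - N
m(-187, -204) + I(-8, J) = (4 - 1*(-187)) - 1*(-8) = (4 + 187) + 8 = 191 + 8 = 199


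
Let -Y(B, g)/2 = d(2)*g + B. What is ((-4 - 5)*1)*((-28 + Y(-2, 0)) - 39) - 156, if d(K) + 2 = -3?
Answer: 411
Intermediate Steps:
d(K) = -5 (d(K) = -2 - 3 = -5)
Y(B, g) = -2*B + 10*g (Y(B, g) = -2*(-5*g + B) = -2*(B - 5*g) = -2*B + 10*g)
((-4 - 5)*1)*((-28 + Y(-2, 0)) - 39) - 156 = ((-4 - 5)*1)*((-28 + (-2*(-2) + 10*0)) - 39) - 156 = (-9*1)*((-28 + (4 + 0)) - 39) - 156 = -9*((-28 + 4) - 39) - 156 = -9*(-24 - 39) - 156 = -9*(-63) - 156 = 567 - 156 = 411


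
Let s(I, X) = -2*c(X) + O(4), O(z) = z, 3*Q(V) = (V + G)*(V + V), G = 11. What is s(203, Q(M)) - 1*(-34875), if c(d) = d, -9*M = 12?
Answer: 942197/27 ≈ 34896.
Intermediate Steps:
M = -4/3 (M = -⅑*12 = -4/3 ≈ -1.3333)
Q(V) = 2*V*(11 + V)/3 (Q(V) = ((V + 11)*(V + V))/3 = ((11 + V)*(2*V))/3 = (2*V*(11 + V))/3 = 2*V*(11 + V)/3)
s(I, X) = 4 - 2*X (s(I, X) = -2*X + 4 = 4 - 2*X)
s(203, Q(M)) - 1*(-34875) = (4 - 4*(-4)*(11 - 4/3)/(3*3)) - 1*(-34875) = (4 - 4*(-4)*29/(3*3*3)) + 34875 = (4 - 2*(-232/27)) + 34875 = (4 + 464/27) + 34875 = 572/27 + 34875 = 942197/27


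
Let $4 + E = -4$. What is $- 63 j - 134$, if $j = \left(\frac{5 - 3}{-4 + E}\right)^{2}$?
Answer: $- \frac{543}{4} \approx -135.75$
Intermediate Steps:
$E = -8$ ($E = -4 - 4 = -8$)
$j = \frac{1}{36}$ ($j = \left(\frac{5 - 3}{-4 - 8}\right)^{2} = \left(\frac{2}{-12}\right)^{2} = \left(2 \left(- \frac{1}{12}\right)\right)^{2} = \left(- \frac{1}{6}\right)^{2} = \frac{1}{36} \approx 0.027778$)
$- 63 j - 134 = \left(-63\right) \frac{1}{36} - 134 = - \frac{7}{4} - 134 = - \frac{543}{4}$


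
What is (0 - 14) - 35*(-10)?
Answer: 336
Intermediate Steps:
(0 - 14) - 35*(-10) = -14 + 350 = 336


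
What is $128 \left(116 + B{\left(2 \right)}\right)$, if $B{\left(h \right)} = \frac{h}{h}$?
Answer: $14976$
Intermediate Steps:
$B{\left(h \right)} = 1$
$128 \left(116 + B{\left(2 \right)}\right) = 128 \left(116 + 1\right) = 128 \cdot 117 = 14976$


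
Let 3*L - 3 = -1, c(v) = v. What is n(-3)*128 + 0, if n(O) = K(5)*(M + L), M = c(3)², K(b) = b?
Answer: 18560/3 ≈ 6186.7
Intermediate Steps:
L = ⅔ (L = 1 + (⅓)*(-1) = 1 - ⅓ = ⅔ ≈ 0.66667)
M = 9 (M = 3² = 9)
n(O) = 145/3 (n(O) = 5*(9 + ⅔) = 5*(29/3) = 145/3)
n(-3)*128 + 0 = (145/3)*128 + 0 = 18560/3 + 0 = 18560/3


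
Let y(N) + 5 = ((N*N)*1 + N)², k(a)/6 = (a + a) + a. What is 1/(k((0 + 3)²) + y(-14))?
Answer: 1/33281 ≈ 3.0047e-5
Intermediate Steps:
k(a) = 18*a (k(a) = 6*((a + a) + a) = 6*(2*a + a) = 6*(3*a) = 18*a)
y(N) = -5 + (N + N²)² (y(N) = -5 + ((N*N)*1 + N)² = -5 + (N²*1 + N)² = -5 + (N² + N)² = -5 + (N + N²)²)
1/(k((0 + 3)²) + y(-14)) = 1/(18*(0 + 3)² + (-5 + (-14)²*(1 - 14)²)) = 1/(18*3² + (-5 + 196*(-13)²)) = 1/(18*9 + (-5 + 196*169)) = 1/(162 + (-5 + 33124)) = 1/(162 + 33119) = 1/33281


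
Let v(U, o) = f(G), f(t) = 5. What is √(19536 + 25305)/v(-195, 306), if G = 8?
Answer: √44841/5 ≈ 42.351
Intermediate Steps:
v(U, o) = 5
√(19536 + 25305)/v(-195, 306) = √(19536 + 25305)/5 = √44841*(⅕) = √44841/5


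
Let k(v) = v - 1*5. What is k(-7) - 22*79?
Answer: -1750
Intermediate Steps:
k(v) = -5 + v (k(v) = v - 5 = -5 + v)
k(-7) - 22*79 = (-5 - 7) - 22*79 = -12 - 1738 = -1750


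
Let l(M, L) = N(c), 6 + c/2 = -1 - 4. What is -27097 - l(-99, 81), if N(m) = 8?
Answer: -27105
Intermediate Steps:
c = -22 (c = -12 + 2*(-1 - 4) = -12 + 2*(-5) = -12 - 10 = -22)
l(M, L) = 8
-27097 - l(-99, 81) = -27097 - 1*8 = -27097 - 8 = -27105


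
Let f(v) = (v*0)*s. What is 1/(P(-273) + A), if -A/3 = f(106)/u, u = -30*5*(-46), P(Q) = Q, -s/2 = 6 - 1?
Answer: -1/273 ≈ -0.0036630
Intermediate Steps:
s = -10 (s = -2*(6 - 1) = -2*5 = -10)
f(v) = 0 (f(v) = (v*0)*(-10) = 0*(-10) = 0)
u = 6900 (u = -150*(-46) = 6900)
A = 0 (A = -0/6900 = -3*0 = 0)
1/(P(-273) + A) = 1/(-273 + 0) = 1/(-273) = -1/273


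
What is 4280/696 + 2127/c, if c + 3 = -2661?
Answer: 45933/8584 ≈ 5.3510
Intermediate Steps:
c = -2664 (c = -3 - 2661 = -2664)
4280/696 + 2127/c = 4280/696 + 2127/(-2664) = 4280*(1/696) + 2127*(-1/2664) = 535/87 - 709/888 = 45933/8584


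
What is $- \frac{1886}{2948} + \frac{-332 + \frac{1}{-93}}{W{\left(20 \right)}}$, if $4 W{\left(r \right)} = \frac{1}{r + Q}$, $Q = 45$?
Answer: $- \frac{11833389179}{137082} \approx -86323.0$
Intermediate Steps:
$W{\left(r \right)} = \frac{1}{4 \left(45 + r\right)}$ ($W{\left(r \right)} = \frac{1}{4 \left(r + 45\right)} = \frac{1}{4 \left(45 + r\right)}$)
$- \frac{1886}{2948} + \frac{-332 + \frac{1}{-93}}{W{\left(20 \right)}} = - \frac{1886}{2948} + \frac{-332 + \frac{1}{-93}}{\frac{1}{4} \frac{1}{45 + 20}} = \left(-1886\right) \frac{1}{2948} + \frac{-332 - \frac{1}{93}}{\frac{1}{4} \cdot \frac{1}{65}} = - \frac{943}{1474} - \frac{30877}{93 \cdot \frac{1}{4} \cdot \frac{1}{65}} = - \frac{943}{1474} - \frac{30877 \frac{1}{\frac{1}{260}}}{93} = - \frac{943}{1474} - \frac{8028020}{93} = - \frac{11833389179}{137082}$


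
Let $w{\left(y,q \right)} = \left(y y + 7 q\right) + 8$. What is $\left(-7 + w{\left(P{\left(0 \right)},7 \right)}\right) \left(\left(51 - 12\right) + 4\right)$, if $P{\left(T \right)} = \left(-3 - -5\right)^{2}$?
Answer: $2838$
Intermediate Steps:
$P{\left(T \right)} = 4$ ($P{\left(T \right)} = \left(-3 + 5\right)^{2} = 2^{2} = 4$)
$w{\left(y,q \right)} = 8 + y^{2} + 7 q$ ($w{\left(y,q \right)} = \left(y^{2} + 7 q\right) + 8 = 8 + y^{2} + 7 q$)
$\left(-7 + w{\left(P{\left(0 \right)},7 \right)}\right) \left(\left(51 - 12\right) + 4\right) = \left(-7 + \left(8 + 4^{2} + 7 \cdot 7\right)\right) \left(\left(51 - 12\right) + 4\right) = \left(-7 + \left(8 + 16 + 49\right)\right) \left(39 + 4\right) = \left(-7 + 73\right) 43 = 66 \cdot 43 = 2838$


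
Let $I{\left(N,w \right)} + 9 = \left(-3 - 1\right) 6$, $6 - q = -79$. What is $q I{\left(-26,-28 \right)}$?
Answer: $-2805$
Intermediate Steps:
$q = 85$ ($q = 6 - -79 = 6 + 79 = 85$)
$I{\left(N,w \right)} = -33$ ($I{\left(N,w \right)} = -9 + \left(-3 - 1\right) 6 = -9 - 24 = -33$)
$q I{\left(-26,-28 \right)} = 85 \left(-33\right) = -2805$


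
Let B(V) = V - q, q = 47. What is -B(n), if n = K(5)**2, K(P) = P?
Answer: 22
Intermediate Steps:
n = 25 (n = 5**2 = 25)
B(V) = -47 + V (B(V) = V - 1*47 = V - 47 = -47 + V)
-B(n) = -(-47 + 25) = -1*(-22) = 22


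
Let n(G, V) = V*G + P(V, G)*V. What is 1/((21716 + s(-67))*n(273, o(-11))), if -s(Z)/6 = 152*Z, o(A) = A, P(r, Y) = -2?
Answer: -1/246886420 ≈ -4.0504e-9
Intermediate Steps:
s(Z) = -912*Z
n(G, V) = -2*V + G*V (n(G, V) = V*G - 2*V = G*V - 2*V = -2*V + G*V)
1/((21716 + s(-67))*n(273, o(-11))) = 1/((21716 - 912*(-67))*((-11*(-2 + 273)))) = 1/((21716 + 61104)*((-11*271))) = 1/(82820*(-2981)) = (1/82820)*(-1/2981) = -1/246886420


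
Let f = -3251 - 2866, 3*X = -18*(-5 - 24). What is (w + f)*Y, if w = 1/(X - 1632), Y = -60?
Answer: 89185870/243 ≈ 3.6702e+5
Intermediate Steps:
X = 174 (X = (-18*(-5 - 24))/3 = (-18*(-29))/3 = (⅓)*522 = 174)
w = -1/1458 (w = 1/(174 - 1632) = 1/(-1458) = -1/1458 ≈ -0.00068587)
f = -6117
(w + f)*Y = (-1/1458 - 6117)*(-60) = -8918587/1458*(-60) = 89185870/243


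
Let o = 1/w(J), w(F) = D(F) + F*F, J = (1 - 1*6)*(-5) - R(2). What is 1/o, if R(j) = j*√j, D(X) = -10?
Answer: 623 - 100*√2 ≈ 481.58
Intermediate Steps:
R(j) = j^(3/2)
J = 25 - 2*√2 (J = (1 - 1*6)*(-5) - 2^(3/2) = (1 - 6)*(-5) - 2*√2 = -5*(-5) - 2*√2 = 25 - 2*√2 ≈ 22.172)
w(F) = -10 + F² (w(F) = -10 + F*F = -10 + F²)
o = 1/(-10 + (25 - 2*√2)²) ≈ 0.0020765
1/o = 1/(623/368129 + 100*√2/368129)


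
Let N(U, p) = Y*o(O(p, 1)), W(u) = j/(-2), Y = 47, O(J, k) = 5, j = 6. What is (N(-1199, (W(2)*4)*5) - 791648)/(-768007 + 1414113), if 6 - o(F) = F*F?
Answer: -792541/646106 ≈ -1.2266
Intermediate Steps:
o(F) = 6 - F² (o(F) = 6 - F*F = 6 - F²)
W(u) = -3 (W(u) = 6/(-2) = 6*(-½) = -3)
N(U, p) = -893 (N(U, p) = 47*(6 - 1*5²) = 47*(6 - 1*25) = 47*(6 - 25) = 47*(-19) = -893)
(N(-1199, (W(2)*4)*5) - 791648)/(-768007 + 1414113) = (-893 - 791648)/(-768007 + 1414113) = -792541/646106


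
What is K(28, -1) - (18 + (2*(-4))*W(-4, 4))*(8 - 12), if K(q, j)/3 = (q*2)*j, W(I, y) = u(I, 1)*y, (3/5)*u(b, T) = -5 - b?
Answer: 352/3 ≈ 117.33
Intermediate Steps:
u(b, T) = -25/3 - 5*b/3 (u(b, T) = 5*(-5 - b)/3 = -25/3 - 5*b/3)
W(I, y) = y*(-25/3 - 5*I/3) (W(I, y) = (-25/3 - 5*I/3)*y = y*(-25/3 - 5*I/3))
K(q, j) = 6*j*q (K(q, j) = 3*((q*2)*j) = 3*((2*q)*j) = 3*(2*j*q) = 6*j*q)
K(28, -1) - (18 + (2*(-4))*W(-4, 4))*(8 - 12) = 6*(-1)*28 - (18 + (2*(-4))*(-5/3*4*(5 - 4)))*(8 - 12) = -168 - (18 - (-40)*4/3)*(-4) = -168 - (18 - 8*(-20/3))*(-4) = -168 - (18 + 160/3)*(-4) = -168 - 214*(-4)/3 = -168 - 1*(-856/3) = -168 + 856/3 = 352/3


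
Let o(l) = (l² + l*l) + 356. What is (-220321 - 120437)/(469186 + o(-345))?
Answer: -56793/117932 ≈ -0.48157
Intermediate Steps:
o(l) = 356 + 2*l² (o(l) = (l² + l²) + 356 = 2*l² + 356 = 356 + 2*l²)
(-220321 - 120437)/(469186 + o(-345)) = (-220321 - 120437)/(469186 + (356 + 2*(-345)²)) = -340758/(469186 + (356 + 2*119025)) = -340758/(469186 + (356 + 238050)) = -340758/(469186 + 238406) = -340758/707592 = -340758*1/707592 = -56793/117932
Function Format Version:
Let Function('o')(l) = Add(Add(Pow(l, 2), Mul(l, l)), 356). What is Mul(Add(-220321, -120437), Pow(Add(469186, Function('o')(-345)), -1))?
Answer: Rational(-56793, 117932) ≈ -0.48157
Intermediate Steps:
Function('o')(l) = Add(356, Mul(2, Pow(l, 2))) (Function('o')(l) = Add(Add(Pow(l, 2), Pow(l, 2)), 356) = Add(Mul(2, Pow(l, 2)), 356) = Add(356, Mul(2, Pow(l, 2))))
Mul(Add(-220321, -120437), Pow(Add(469186, Function('o')(-345)), -1)) = Mul(Add(-220321, -120437), Pow(Add(469186, Add(356, Mul(2, Pow(-345, 2)))), -1)) = Mul(-340758, Pow(Add(469186, Add(356, Mul(2, 119025))), -1)) = Mul(-340758, Pow(Add(469186, Add(356, 238050)), -1)) = Mul(-340758, Pow(Add(469186, 238406), -1)) = Mul(-340758, Pow(707592, -1)) = Mul(-340758, Rational(1, 707592)) = Rational(-56793, 117932)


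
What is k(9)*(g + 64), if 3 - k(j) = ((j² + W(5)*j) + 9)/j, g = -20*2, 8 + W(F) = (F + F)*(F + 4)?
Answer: -2136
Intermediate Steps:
W(F) = -8 + 2*F*(4 + F) (W(F) = -8 + (F + F)*(F + 4) = -8 + (2*F)*(4 + F) = -8 + 2*F*(4 + F))
g = -40
k(j) = 3 - (9 + j² + 82*j)/j (k(j) = 3 - ((j² + (-8 + 2*5² + 8*5)*j) + 9)/j = 3 - ((j² + (-8 + 2*25 + 40)*j) + 9)/j = 3 - ((j² + (-8 + 50 + 40)*j) + 9)/j = 3 - ((j² + 82*j) + 9)/j = 3 - (9 + j² + 82*j)/j)
k(9)*(g + 64) = (-79 - 1*9 - 9/9)*(-40 + 64) = (-79 - 9 - 9*⅑)*24 = (-79 - 9 - 1)*24 = -89*24 = -2136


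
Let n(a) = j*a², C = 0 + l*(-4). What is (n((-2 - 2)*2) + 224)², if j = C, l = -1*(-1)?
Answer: 1024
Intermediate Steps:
l = 1
C = -4 (C = 0 + 1*(-4) = 0 - 4 = -4)
j = -4
n(a) = -4*a²
(n((-2 - 2)*2) + 224)² = (-4*4*(-2 - 2)² + 224)² = (-4*(-4*2)² + 224)² = (-4*(-8)² + 224)² = (-4*64 + 224)² = (-256 + 224)² = (-32)² = 1024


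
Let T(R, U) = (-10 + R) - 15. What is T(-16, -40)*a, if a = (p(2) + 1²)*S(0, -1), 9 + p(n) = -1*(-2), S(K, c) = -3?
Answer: -738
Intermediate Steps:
T(R, U) = -25 + R
p(n) = -7 (p(n) = -9 - 1*(-2) = -9 + 2 = -7)
a = 18 (a = (-7 + 1²)*(-3) = (-7 + 1)*(-3) = -6*(-3) = 18)
T(-16, -40)*a = (-25 - 16)*18 = -41*18 = -738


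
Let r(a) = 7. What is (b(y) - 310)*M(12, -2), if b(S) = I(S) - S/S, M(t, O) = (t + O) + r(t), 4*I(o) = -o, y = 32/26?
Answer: -68799/13 ≈ -5292.2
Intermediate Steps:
y = 16/13 (y = 32*(1/26) = 16/13 ≈ 1.2308)
I(o) = -o/4 (I(o) = (-o)/4 = -o/4)
M(t, O) = 7 + O + t (M(t, O) = (t + O) + 7 = (O + t) + 7 = 7 + O + t)
b(S) = -1 - S/4 (b(S) = -S/4 - S/S = -S/4 - 1*1 = -S/4 - 1 = -1 - S/4)
(b(y) - 310)*M(12, -2) = ((-1 - ¼*16/13) - 310)*(7 - 2 + 12) = ((-1 - 4/13) - 310)*17 = (-17/13 - 310)*17 = -4047/13*17 = -68799/13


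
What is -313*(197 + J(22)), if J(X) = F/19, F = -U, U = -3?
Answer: -1172498/19 ≈ -61710.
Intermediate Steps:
F = 3 (F = -1*(-3) = 3)
J(X) = 3/19
-313*(197 + J(22)) = -313*(197 + 3/19) = -313*3746/19 = -1172498/19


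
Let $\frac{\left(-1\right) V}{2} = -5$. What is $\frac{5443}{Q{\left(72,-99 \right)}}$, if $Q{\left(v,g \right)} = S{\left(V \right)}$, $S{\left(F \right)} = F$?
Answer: $\frac{5443}{10} \approx 544.3$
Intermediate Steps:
$V = 10$ ($V = \left(-2\right) \left(-5\right) = 10$)
$Q{\left(v,g \right)} = 10$
$\frac{5443}{Q{\left(72,-99 \right)}} = \frac{5443}{10}$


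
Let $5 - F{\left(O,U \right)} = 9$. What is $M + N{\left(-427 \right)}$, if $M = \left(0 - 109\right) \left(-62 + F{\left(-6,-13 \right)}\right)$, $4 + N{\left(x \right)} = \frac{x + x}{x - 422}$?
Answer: $\frac{6105164}{849} \approx 7191.0$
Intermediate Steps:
$F{\left(O,U \right)} = -4$ ($F{\left(O,U \right)} = 5 - 9 = -4$)
$N{\left(x \right)} = -4 + \frac{2 x}{-422 + x}$ ($N{\left(x \right)} = -4 + \frac{x + x}{x - 422} = -4 + \frac{2 x}{-422 + x}$)
$M = 7194$ ($M = \left(0 - 109\right) \left(-62 - 4\right) = \left(0 - 109\right) \left(-66\right) = \left(-109\right) \left(-66\right) = 7194$)
$M + N{\left(-427 \right)} = 7194 + \frac{2 \left(844 - -427\right)}{-422 - 427} = 7194 + \frac{2 \left(844 + 427\right)}{-849} = 7194 + 2 \left(- \frac{1}{849}\right) 1271 = 7194 - \frac{2542}{849} = \frac{6105164}{849}$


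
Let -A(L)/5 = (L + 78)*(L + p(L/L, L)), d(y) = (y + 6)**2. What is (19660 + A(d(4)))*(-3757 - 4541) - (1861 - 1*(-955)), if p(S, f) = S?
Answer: 582765724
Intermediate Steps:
d(y) = (6 + y)**2
A(L) = -5*(1 + L)*(78 + L) (A(L) = -5*(L + 78)*(L + L/L) = -5*(78 + L)*(L + 1) = -5*(78 + L)*(1 + L) = -5*(1 + L)*(78 + L))
(19660 + A(d(4)))*(-3757 - 4541) - (1861 - 1*(-955)) = (19660 + (-390 - 395*(6 + 4)**2 - 5*(6 + 4)**4))*(-3757 - 4541) - (1861 - 1*(-955)) = (19660 + (-390 - 395*10**2 - 5*(10**2)**2))*(-8298) - (1861 + 955) = (19660 + (-390 - 395*100 - 5*100**2))*(-8298) - 1*2816 = (19660 + (-390 - 39500 - 5*10000))*(-8298) - 2816 = (19660 + (-390 - 39500 - 50000))*(-8298) - 2816 = (19660 - 89890)*(-8298) - 2816 = -70230*(-8298) - 2816 = 582768540 - 2816 = 582765724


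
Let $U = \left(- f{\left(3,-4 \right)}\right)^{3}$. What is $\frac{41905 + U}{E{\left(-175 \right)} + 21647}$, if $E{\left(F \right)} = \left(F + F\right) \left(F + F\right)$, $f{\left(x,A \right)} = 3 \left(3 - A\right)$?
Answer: $\frac{32644}{144147} \approx 0.22646$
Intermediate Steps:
$f{\left(x,A \right)} = 9 - 3 A$
$U = -9261$ ($U = \left(- (9 - -12)\right)^{3} = \left(- (9 + 12)\right)^{3} = \left(\left(-1\right) 21\right)^{3} = \left(-21\right)^{3} = -9261$)
$E{\left(F \right)} = 4 F^{2}$ ($E{\left(F \right)} = 2 F 2 F = 4 F^{2}$)
$\frac{41905 + U}{E{\left(-175 \right)} + 21647} = \frac{41905 - 9261}{4 \left(-175\right)^{2} + 21647} = \frac{32644}{4 \cdot 30625 + 21647} = \frac{32644}{122500 + 21647} = \frac{32644}{144147}$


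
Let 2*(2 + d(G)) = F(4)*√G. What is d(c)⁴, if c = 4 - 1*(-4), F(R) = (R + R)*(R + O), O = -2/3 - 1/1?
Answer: 40694032/81 - 2825984*√2/27 ≈ 3.5438e+5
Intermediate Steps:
O = -5/3 (O = -2*⅓ - 1*1 = -⅔ - 1 = -5/3 ≈ -1.6667)
F(R) = 2*R*(-5/3 + R) (F(R) = (R + R)*(R - 5/3) = (2*R)*(-5/3 + R) = 2*R*(-5/3 + R))
c = 8 (c = 4 + 4 = 8)
d(G) = -2 + 28*√G/3 (d(G) = -2 + (((⅔)*4*(-5 + 3*4))*√G)/2 = -2 + (((⅔)*4*(-5 + 12))*√G)/2 = -2 + (((⅔)*4*7)*√G)/2 = -2 + (56*√G/3)/2 = -2 + 28*√G/3)
d(c)⁴ = (-2 + 28*√8/3)⁴ = (-2 + 28*(2*√2)/3)⁴ = (-2 + 56*√2/3)⁴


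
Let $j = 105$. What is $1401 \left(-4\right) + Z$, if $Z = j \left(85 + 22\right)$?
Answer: $5631$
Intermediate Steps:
$Z = 11235$ ($Z = 105 \left(85 + 22\right) = 105 \cdot 107 = 11235$)
$1401 \left(-4\right) + Z = 1401 \left(-4\right) + 11235 = -5604 + 11235 = 5631$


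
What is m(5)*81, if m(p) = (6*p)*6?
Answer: 14580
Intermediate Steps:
m(p) = 36*p
m(5)*81 = (36*5)*81 = 180*81 = 14580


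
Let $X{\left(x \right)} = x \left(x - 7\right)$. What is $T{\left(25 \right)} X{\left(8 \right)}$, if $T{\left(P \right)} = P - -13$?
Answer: $304$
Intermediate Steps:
$T{\left(P \right)} = 13 + P$ ($T{\left(P \right)} = P + 13 = 13 + P$)
$X{\left(x \right)} = x \left(-7 + x\right)$
$T{\left(25 \right)} X{\left(8 \right)} = \left(13 + 25\right) 8 \left(-7 + 8\right) = 38 \cdot 8 \cdot 1 = 38 \cdot 8 = 304$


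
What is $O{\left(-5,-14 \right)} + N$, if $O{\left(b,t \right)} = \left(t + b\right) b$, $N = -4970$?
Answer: $-4875$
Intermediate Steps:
$O{\left(b,t \right)} = b \left(b + t\right)$ ($O{\left(b,t \right)} = \left(b + t\right) b = b \left(b + t\right)$)
$O{\left(-5,-14 \right)} + N = - 5 \left(-5 - 14\right) - 4970 = \left(-5\right) \left(-19\right) - 4970 = 95 - 4970 = -4875$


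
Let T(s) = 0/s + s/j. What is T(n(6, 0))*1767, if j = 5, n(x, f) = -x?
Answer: -10602/5 ≈ -2120.4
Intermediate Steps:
T(s) = s/5 (T(s) = 0/s + s/5 = 0 + s*(1/5) = 0 + s/5 = s/5)
T(n(6, 0))*1767 = ((-1*6)/5)*1767 = ((1/5)*(-6))*1767 = -6/5*1767 = -10602/5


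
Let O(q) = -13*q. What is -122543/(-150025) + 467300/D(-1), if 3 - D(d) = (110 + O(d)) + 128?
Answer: -17519072959/9301550 ≈ -1883.5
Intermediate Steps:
D(d) = -235 + 13*d (D(d) = 3 - ((110 - 13*d) + 128) = 3 - (238 - 13*d) = 3 + (-238 + 13*d) = -235 + 13*d)
-122543/(-150025) + 467300/D(-1) = -122543/(-150025) + 467300/(-235 + 13*(-1)) = -122543*(-1/150025) + 467300/(-235 - 13) = 122543/150025 + 467300/(-248) = 122543/150025 + 467300*(-1/248) = 122543/150025 - 116825/62 = -17519072959/9301550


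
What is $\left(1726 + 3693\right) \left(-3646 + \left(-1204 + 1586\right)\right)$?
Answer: $-17687616$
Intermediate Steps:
$\left(1726 + 3693\right) \left(-3646 + \left(-1204 + 1586\right)\right) = 5419 \left(-3646 + 382\right) = 5419 \left(-3264\right) = -17687616$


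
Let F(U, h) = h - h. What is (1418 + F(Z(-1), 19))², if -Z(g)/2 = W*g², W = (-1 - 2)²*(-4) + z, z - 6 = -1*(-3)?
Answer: 2010724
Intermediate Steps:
z = 9 (z = 6 - 1*(-3) = 6 + 3 = 9)
W = -27 (W = (-1 - 2)²*(-4) + 9 = (-3)²*(-4) + 9 = 9*(-4) + 9 = -36 + 9 = -27)
Z(g) = 54*g² (Z(g) = -(-54)*g² = 54*g²)
F(U, h) = 0
(1418 + F(Z(-1), 19))² = (1418 + 0)² = 1418² = 2010724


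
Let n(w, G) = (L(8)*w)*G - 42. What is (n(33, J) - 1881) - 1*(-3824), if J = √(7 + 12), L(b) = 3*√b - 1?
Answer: 1901 - 33*√19 + 198*√38 ≈ 2977.7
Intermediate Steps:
L(b) = -1 + 3*√b
J = √19 ≈ 4.3589
n(w, G) = -42 + G*w*(-1 + 6*√2) (n(w, G) = ((-1 + 3*√8)*w)*G - 42 = ((-1 + 3*(2*√2))*w)*G - 42 = ((-1 + 6*√2)*w)*G - 42 = (w*(-1 + 6*√2))*G - 42 = G*w*(-1 + 6*√2) - 42 = -42 + G*w*(-1 + 6*√2))
(n(33, J) - 1881) - 1*(-3824) = ((-42 - 1*√19*33*(1 - 6*√2)) - 1881) - 1*(-3824) = ((-42 - 33*√19*(1 - 6*√2)) - 1881) + 3824 = (-1923 - 33*√19*(1 - 6*√2)) + 3824 = 1901 - 33*√19*(1 - 6*√2)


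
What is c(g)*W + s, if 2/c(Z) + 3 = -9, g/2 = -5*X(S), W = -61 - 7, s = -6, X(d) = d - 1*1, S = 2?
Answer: 16/3 ≈ 5.3333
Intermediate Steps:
X(d) = -1 + d (X(d) = d - 1 = -1 + d)
W = -68
g = -10 (g = 2*(-5*(-1 + 2)) = 2*(-5*1) = 2*(-5) = -10)
c(Z) = -1/6 (c(Z) = 2/(-3 - 9) = 2/(-12) = 2*(-1/12) = -1/6)
c(g)*W + s = -1/6*(-68) - 6 = 34/3 - 6 = 16/3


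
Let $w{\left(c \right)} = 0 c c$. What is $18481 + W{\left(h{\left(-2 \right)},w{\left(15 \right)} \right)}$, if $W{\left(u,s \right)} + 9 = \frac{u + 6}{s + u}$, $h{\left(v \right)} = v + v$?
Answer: $\frac{36943}{2} \approx 18472.0$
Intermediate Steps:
$w{\left(c \right)} = 0$ ($w{\left(c \right)} = 0 c = 0$)
$h{\left(v \right)} = 2 v$
$W{\left(u,s \right)} = -9 + \frac{6 + u}{s + u}$ ($W{\left(u,s \right)} = -9 + \frac{u + 6}{s + u} = -9 + \frac{6 + u}{s + u}$)
$18481 + W{\left(h{\left(-2 \right)},w{\left(15 \right)} \right)} = 18481 + \frac{6 - 0 - 8 \cdot 2 \left(-2\right)}{0 + 2 \left(-2\right)} = 18481 + \frac{6 + 0 - -32}{0 - 4} = 18481 + \frac{6 + 0 + 32}{-4} = 18481 - \frac{19}{2} = \frac{36943}{2}$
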